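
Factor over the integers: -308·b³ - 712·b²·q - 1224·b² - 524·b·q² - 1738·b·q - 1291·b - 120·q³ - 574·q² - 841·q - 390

-(11·b + 5·q + 6)·(14·b + 12·q + 13)·(2·b + 2·q + 5)

Group: 11·b·(-28·b² - 52·b·q - 96·b - 24·q² - 86·q - 65) + (5·q + 6)·(-28·b² - 52·b·q - 96·b - 24·q² - 86·q - 65); both groups contain (-28·b² - 52·b·q - 96·b - 24·q² - 86·q - 65), so (11·b + 5·q + 6) is a factor with cofactor -28·b² - 52·b·q - 96·b - 24·q² - 86·q - 65.
The cofactor groups again: -28·b² - 52·b·q - 96·b - 24·q² - 86·q - 65 = -2·b·(14·b + 12·q + 13) + (-2·q - 5)·(14·b + 12·q + 13); both groups contain (14·b + 12·q + 13), giving -(2·b + 2·q + 5)·(14·b + 12·q + 13).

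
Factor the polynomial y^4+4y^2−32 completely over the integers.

Substitute u = y^2 to get a quadratic in u, then factor.
y^2+8 is irreducible over ℤ (always positive, so no real roots).
y^2−4 is a difference of squares.

(y+2)(y−2)(y^2+8)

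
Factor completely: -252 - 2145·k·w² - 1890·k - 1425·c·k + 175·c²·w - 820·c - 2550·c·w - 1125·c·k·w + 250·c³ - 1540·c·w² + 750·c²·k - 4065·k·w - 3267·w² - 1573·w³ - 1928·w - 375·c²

(10·c + 11·w + 9)·(5·c + 15·k + 11·w + 2)·(5·c - 13·w - 14)

Group: 5·c·(50·c² - 75·c·w - 95·c - 143·w² - 271·w - 126) + (15·k + 11·w + 2)·(50·c² - 75·c·w - 95·c - 143·w² - 271·w - 126); both groups contain (50·c² - 75·c·w - 95·c - 143·w² - 271·w - 126), so (5·c + 15·k + 11·w + 2) is a factor with cofactor 50·c² - 75·c·w - 95·c - 143·w² - 271·w - 126.
The cofactor groups again: 50·c² - 75·c·w - 95·c - 143·w² - 271·w - 126 = 10·c·(5·c - 13·w - 14) + (11·w + 9)·(5·c - 13·w - 14); both groups contain (5·c - 13·w - 14), giving (10·c + 11·w + 9)·(5·c - 13·w - 14).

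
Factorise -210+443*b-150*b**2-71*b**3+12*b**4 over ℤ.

Among the possible rational roots, b = 7 is a root, giving the factor (b-7) and quotient 12*b**3+13*b**2-59*b+30.
Continuing, b = 2/3 is a root, so (3*b-2) divides it; the quotient is 4*b**2+7*b-15.
The remaining quadratic factors as (b+3)(4*b-5).

(3*b-2)*(4*b-5)*(b+3)*(b-7)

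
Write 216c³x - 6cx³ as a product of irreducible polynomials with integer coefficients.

6cx(6c + x)(6c - x)

Every term has a factor of 6cx. Then 36c² - x² = (6c)² − (x)².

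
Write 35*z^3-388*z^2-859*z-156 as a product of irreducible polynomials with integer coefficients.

(5*z+1)*(7*z+12)*(z-13)

Trying the rational-root candidates, z = -12/7 is a root, so (7*z+12) divides it; the quotient is 5*z^2-64*z-13.
The remaining quadratic factors as (5*z+1)(z-13).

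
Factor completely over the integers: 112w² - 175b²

Every term has a factor of 7. Then 16w² - 25b² = (4w)² − (5b)².

7(4w - 5b)(4w + 5b)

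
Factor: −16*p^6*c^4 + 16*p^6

−16*p^6*(c + 1)*(c − 1)*(c^2 + 1)

Pull out the common factor 16*p^6, leaving −c^4 + 1.
Recognize a difference of squares with the parts 1 and c^2.
−c^2 + 1 is again a difference of squares: (−c + 1)*(c + 1).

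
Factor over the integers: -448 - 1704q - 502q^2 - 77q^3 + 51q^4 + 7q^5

Testing divisors of the constant over divisors of the leading coefficient, q = -2/7 is a root, so (7q + 2) divides it; the quotient is q^4 + 7q^3 - 13q^2 - 68q - 224.
Next, q = -8 is a root, giving the factor (q + 8) and quotient q^3 - q^2 - 5q - 28.
Then q = 4 is a root, so (q - 4) is a factor; dividing leaves q^2 + 3q + 7.
The quadratic q^2 + 3q + 7 has discriminant -19 < 0 and is irreducible over ℤ.

(7q + 2)(q + 8)(q - 4)(q^2 + 3q + 7)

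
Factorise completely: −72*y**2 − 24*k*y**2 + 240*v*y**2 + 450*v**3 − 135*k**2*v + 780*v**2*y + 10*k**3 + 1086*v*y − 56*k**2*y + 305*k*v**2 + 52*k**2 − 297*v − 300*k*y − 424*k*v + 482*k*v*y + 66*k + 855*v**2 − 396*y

Group: 5*k*(2*k**2 − 29*k*v − 12*k*y + 6*k + 90*v**2 + 120*v*y − 27*v − 36*y) + (5*v + 2*y + 11)*(2*k**2 − 29*k*v − 12*k*y + 6*k + 90*v**2 + 120*v*y − 27*v − 36*y); both groups contain (2*k**2 − 29*k*v − 12*k*y + 6*k + 90*v**2 + 120*v*y − 27*v − 36*y), so (5*k + 5*v + 2*y + 11) is a factor with cofactor 2*k**2 − 29*k*v − 12*k*y + 6*k + 90*v**2 + 120*v*y − 27*v − 36*y.
The cofactor groups again: 2*k**2 − 29*k*v − 12*k*y + 6*k + 90*v**2 + 120*v*y − 27*v − 36*y = 2*k*(k − 10*v + 3) + (−9*v − 12*y)*(k − 10*v + 3); both groups contain (k − 10*v + 3), giving (2*k − 9*v − 12*y)*(k − 10*v + 3).

(2*k − 9*v − 12*y)*(5*k + 5*v + 2*y + 11)*(k − 10*v + 3)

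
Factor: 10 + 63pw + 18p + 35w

Group as (63pw + 18p) + (35w + 10) = 9p(7w + 2) + 5(7w + 2).
Both groups share the factor (7w + 2).

(7w + 2)(9p + 5)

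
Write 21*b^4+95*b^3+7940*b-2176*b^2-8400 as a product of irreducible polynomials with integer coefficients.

Testing divisors of the constant over divisors of the leading coefficient, b = 15/7 is a root, giving the factor (7*b-15) and quotient 3*b^3+20*b^2-268*b+560.
Next, b = -14 is a root, giving the factor (b+14) and quotient 3*b^2-22*b+40.
The remaining quadratic factors as (3*b-10)(b-4).

(3*b-10)*(7*b-15)*(b+14)*(b-4)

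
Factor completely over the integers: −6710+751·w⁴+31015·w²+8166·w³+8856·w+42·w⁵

Trying the rational-root candidates, w = 1/3 is a root, so (3·w−1) divides it; the quotient is 14·w⁴+255·w³+2807·w²+11274·w+6710.
Then w = −5/7 is a root, giving the factor (7·w+5) and quotient 2·w³+35·w²+376·w+1342.
Next, w = −11/2 is a root, giving the factor (2·w+11) and quotient w²+12·w+122.
The quadratic w²+12·w+122 has discriminant −344 < 0 and is irreducible over ℤ.

(2·w+11)·(3·w−1)·(7·w+5)·(w²+12·w+122)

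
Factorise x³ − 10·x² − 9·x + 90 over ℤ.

(x + 3)·(x − 10)·(x − 3)

Trying the rational-root candidates, x = −3 is a root, so (x + 3) is a factor; dividing leaves x² − 13·x + 30.
The remaining quadratic factors as (x − 10)(x − 3).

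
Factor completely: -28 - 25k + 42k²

(6k - 7)(7k + 4)

Need a pair with product 42·(-28) = -1176 and sum -25: that's 24 and -49.
Split the middle term: 42k² + 24k - 49k - 28 = 6k(7k + 4) - 7(7k + 4).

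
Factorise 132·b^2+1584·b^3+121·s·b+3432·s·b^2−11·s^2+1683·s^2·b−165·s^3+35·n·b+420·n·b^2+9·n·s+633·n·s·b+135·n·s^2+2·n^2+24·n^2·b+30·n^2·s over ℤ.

Group: n·(30·n·s+24·n·b+2·n+165·s^2+297·s·b+11·s+132·b^2+11·b) + (−s+12·b)·(30·n·s+24·n·b+2·n+165·s^2+297·s·b+11·s+132·b^2+11·b); both groups contain (30·n·s+24·n·b+2·n+165·s^2+297·s·b+11·s+132·b^2+11·b), so (n−s+12·b) is a factor with cofactor 30·n·s+24·n·b+2·n+165·s^2+297·s·b+11·s+132·b^2+11·b.
The cofactor groups again: 30·n·s+24·n·b+2·n+165·s^2+297·s·b+11·s+132·b^2+11·b = 15·s·(2·n+11·s+11·b) + (12·b+1)·(2·n+11·s+11·b); both groups contain (2·n+11·s+11·b), giving (15·s+12·b+1)·(2·n+11·s+11·b).

(2·n+11·s+11·b)·(15·s+12·b+1)·(n−s+12·b)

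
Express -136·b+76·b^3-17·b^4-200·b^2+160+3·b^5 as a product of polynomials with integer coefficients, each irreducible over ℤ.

(3·b-2)·(b+1)·(b-4)·(b^2-2·b+20)

By the rational root theorem, b = 2/3 is a root, giving the factor (3·b-2) and quotient b^4-5·b^3+22·b^2-52·b-80.
Then b = 4 is a root, so (b-4) divides it; the quotient is b^3-b^2+18·b+20.
Next, b = -1 is a root, so (b+1) divides it; the quotient is b^2-2·b+20.
The quadratic b^2-2·b+20 has discriminant -76 < 0 and is irreducible over ℤ.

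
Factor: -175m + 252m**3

7m(6m + 5)(6m - 5)

Every term has a factor of 7m. Then 36m**2 - 25 = (6m)² − (5)².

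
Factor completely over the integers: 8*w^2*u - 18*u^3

2*u*(2*w - 3*u)*(2*w + 3*u)

Every term has a factor of 2*u. Then 4*w^2 - 9*u^2 = (2*w)² − (3*u)².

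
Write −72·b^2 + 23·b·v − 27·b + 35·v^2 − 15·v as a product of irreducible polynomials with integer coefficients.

Group: −9·b·(8·b − 7·v + 3) − 5·v·(8·b − 7·v + 3); both groups contain (8·b − 7·v + 3).

−(8·b − 7·v + 3)·(9·b + 5·v)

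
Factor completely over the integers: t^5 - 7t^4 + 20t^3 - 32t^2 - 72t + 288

(t + 2)(t - 3)(t - 4)(t^2 - 2t + 12)

Testing divisors of the constant over divisors of the leading coefficient, t = 3 is a root, giving the factor (t - 3) and quotient t^4 - 4t^3 + 8t^2 - 8t - 96.
Then t = 4 is a root, giving the factor (t - 4) and quotient t^3 + 8t + 24.
Continuing, t = -2 is a root, so (t + 2) is a factor; dividing leaves t^2 - 2t + 12.
The quadratic t^2 - 2t + 12 has discriminant -44 < 0 and is irreducible over ℤ.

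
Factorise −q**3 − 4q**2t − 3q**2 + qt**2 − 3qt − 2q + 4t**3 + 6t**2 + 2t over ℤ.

Group: q(−q**2 − 5qt − 3q − 4t**2 − 6t − 2) − t(−q**2 − 5qt − 3q − 4t**2 − 6t − 2); both groups contain (−q**2 − 5qt − 3q − 4t**2 − 6t − 2), so (q − t) is a factor with cofactor −q**2 − 5qt − 3q − 4t**2 − 6t − 2.
The cofactor groups again: −q**2 − 5qt − 3q − 4t**2 − 6t − 2 = −q(q + 4t + 2) + (−t − 1)(q + 4t + 2); both groups contain (q + 4t + 2), giving −(q + t + 1)(q + 4t + 2).

−(q + 4t + 2)(q + t + 1)(q − t)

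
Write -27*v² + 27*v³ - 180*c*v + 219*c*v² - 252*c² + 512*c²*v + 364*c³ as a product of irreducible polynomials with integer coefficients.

Group: 2*c*(182*c² + 165*c*v - 126*c + 27*v² - 27*v) + v*(182*c² + 165*c*v - 126*c + 27*v² - 27*v); both groups contain (182*c² + 165*c*v - 126*c + 27*v² - 27*v), so (2*c + v) is a factor with cofactor 182*c² + 165*c*v - 126*c + 27*v² - 27*v.
The cofactor groups again: 182*c² + 165*c*v - 126*c + 27*v² - 27*v = 14*c*(13*c + 9*v - 9) + 3*v*(13*c + 9*v - 9); both groups contain (13*c + 9*v - 9), giving (14*c + 3*v)*(13*c + 9*v - 9).

(13*c + 9*v - 9)*(14*c + 3*v)*(2*c + v)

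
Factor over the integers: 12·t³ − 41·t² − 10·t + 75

(3·t − 5)·(4·t + 5)·(t − 3)

Among the possible rational roots, t = −5/4 is a root, giving the factor (4·t + 5) and quotient 3·t² − 14·t + 15.
The remaining quadratic factors as (t − 3)(3·t − 5).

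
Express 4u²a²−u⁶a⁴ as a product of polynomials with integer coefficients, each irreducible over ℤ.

−a²u²(u²a+2)(u²a−2)

Factor out u²a² first: what remains is −u⁴a²+4.
Recognize a difference of squares with the parts 2 and u²a.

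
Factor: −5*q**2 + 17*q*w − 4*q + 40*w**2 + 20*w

−(5*q + 8*w + 4)*(q − 5*w)

Group: −5*q*(q − 5*w) + (−8*w − 4)*(q − 5*w); both groups contain (q − 5*w).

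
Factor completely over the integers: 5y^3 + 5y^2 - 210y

Pull out the common factor 5y, then factor the remaining trinomial.

5y(y + 7)(y - 6)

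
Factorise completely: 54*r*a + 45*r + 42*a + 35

Group as (54*r*a + 45*r) + (42*a + 35) = 9*r*(6*a + 5) + 7*(6*a + 5).
Both groups share the factor (6*a + 5).

(6*a + 5)*(9*r + 7)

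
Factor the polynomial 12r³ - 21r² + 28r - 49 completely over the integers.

(4r - 7)(3r² + 7)

Group as (12r³ + 28r) + (-21r² - 49) = 4r(3r² + 7) - 7(3r² + 7).
Both groups share the factor (3r² + 7).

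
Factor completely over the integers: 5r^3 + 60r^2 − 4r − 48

Group as (5r^3 − 4r) + (60r^2 − 48) = r(5r^2 − 4) + 12(5r^2 − 4).
Both groups share the factor (5r^2 − 4).

(r + 12)(5r^2 − 4)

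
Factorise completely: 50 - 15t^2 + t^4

(t^2 - 10)(t^2 - 5)

Substitute u = t^2 to get a quadratic in u, then factor.
t^2 - 5 is irreducible over ℤ (5 is not a perfect square).
t^2 - 10 is irreducible over ℤ (10 is not a perfect square).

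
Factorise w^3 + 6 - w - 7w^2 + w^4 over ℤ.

(w + 1)(w + 3)(w - 1)(w - 2)

Among the possible rational roots, w = -1 is a root, so (w + 1) divides it; the quotient is w^3 - 7w + 6.
Then w = -3 is a root, giving the factor (w + 3) and quotient w^2 - 3w + 2.
The remaining quadratic factors as (w - 1)(w - 2).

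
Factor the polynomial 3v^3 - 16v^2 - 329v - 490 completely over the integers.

(3v + 5)(v + 7)(v - 14)

Trying the rational-root candidates, v = 14 is a root, so (v - 14) is a factor; dividing leaves 3v^2 + 26v + 35.
The remaining quadratic factors as (3v + 5)(v + 7).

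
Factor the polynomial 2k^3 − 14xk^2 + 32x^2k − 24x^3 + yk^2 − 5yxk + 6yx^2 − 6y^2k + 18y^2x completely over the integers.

Group: 2y(9yx − 3yk + 12x^2 − 10xk + 2k^2) + (−2x + k)(9yx − 3yk + 12x^2 − 10xk + 2k^2); both groups contain (9yx − 3yk + 12x^2 − 10xk + 2k^2), so (2y − 2x + k) is a factor with cofactor 9yx − 3yk + 12x^2 − 10xk + 2k^2.
The cofactor groups again: 9yx − 3yk + 12x^2 − 10xk + 2k^2 = 3x(3y + 4x − 2k) − k(3y + 4x − 2k); both groups contain (3y + 4x − 2k), giving (3x − k)(3y + 4x − 2k).

(3y + 4x − 2k)(3x − k)(2y − 2x + k)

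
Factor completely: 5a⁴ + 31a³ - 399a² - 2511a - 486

Testing divisors of the constant over divisors of the leading coefficient, a = -1/5 is a root, so (5a + 1) divides it; the quotient is a³ + 6a² - 81a - 486.
Continuing, a = -6 is a root, giving the factor (a + 6) and quotient a² - 81.
The remaining quadratic factors as (a - 9)(a + 9).

(5a + 1)(a + 6)(a + 9)(a - 9)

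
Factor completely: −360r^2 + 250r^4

Factor out 10r^2, leaving 25r^2 − 36, which is a difference of two squares.

10r^2(5r + 6)(5r − 6)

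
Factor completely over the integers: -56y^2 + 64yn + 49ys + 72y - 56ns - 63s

Group: -8y(7y - 8n - 9) + 7s(7y - 8n - 9); both groups contain (7y - 8n - 9).

-(8y - 7s)(7y - 8n - 9)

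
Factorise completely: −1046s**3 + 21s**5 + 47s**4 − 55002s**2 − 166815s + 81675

(3s + 11)(7s − 3)(s − 15)(s**2 + 14s + 165)

By the rational root theorem, s = 3/7 is a root, so (7s − 3) divides it; the quotient is 3s**4 + 8s**3 − 146s**2 − 7920s − 27225.
Then s = 15 is a root, so (s − 15) divides it; the quotient is 3s**3 + 53s**2 + 649s + 1815.
Continuing, s = −11/3 is a root, so (3s + 11) is a factor; dividing leaves s**2 + 14s + 165.
The quadratic s**2 + 14s + 165 has discriminant −464 < 0 and is irreducible over ℤ.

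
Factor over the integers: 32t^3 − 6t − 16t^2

Pull out the common factor 2t, then factor the remaining trinomial.

2t(4t + 1)(4t − 3)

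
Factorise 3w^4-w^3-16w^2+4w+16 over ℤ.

(3w-4)(w+1)(w+2)(w-2)

Testing divisors of the constant over divisors of the leading coefficient, w = 4/3 is a root, so (3w-4) is a factor; dividing leaves w^3+w^2-4w-4.
Next, w = -1 is a root, so (w+1) divides it; the quotient is w^2-4.
The remaining quadratic factors as (w-2)(w+2).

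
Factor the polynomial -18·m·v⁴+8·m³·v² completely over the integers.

2·m·v²·(2·m+3·v)·(2·m-3·v)

Pull out the common factor 2·m·v²; 4·m²-9·v² is a difference of squares.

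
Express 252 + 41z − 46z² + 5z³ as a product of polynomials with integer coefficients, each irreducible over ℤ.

(5z + 9)(z − 4)(z − 7)

Among the possible rational roots, z = 4 is a root, so (z − 4) divides it; the quotient is 5z² − 26z − 63.
The remaining quadratic factors as (z − 7)(5z + 9).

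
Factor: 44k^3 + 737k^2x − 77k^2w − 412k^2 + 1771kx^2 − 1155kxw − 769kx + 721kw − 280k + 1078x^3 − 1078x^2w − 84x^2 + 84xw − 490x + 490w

Group: k(44k^2 + 121kx − 77kw + 28k + 77x^2 − 77xw + 49x − 49w) + (14x − 10)(44k^2 + 121kx − 77kw + 28k + 77x^2 − 77xw + 49x − 49w); both groups contain (44k^2 + 121kx − 77kw + 28k + 77x^2 − 77xw + 49x − 49w), so (k + 14x − 10) is a factor with cofactor 44k^2 + 121kx − 77kw + 28k + 77x^2 − 77xw + 49x − 49w.
The cofactor groups again: 44k^2 + 121kx − 77kw + 28k + 77x^2 − 77xw + 49x − 49w = 4k(11k + 11x + 7) + (7x − 7w)(11k + 11x + 7); both groups contain (11k + 11x + 7), giving (4k + 7x − 7w)(11k + 11x + 7).

(11k + 11x + 7)(4k + 7x − 7w)(k + 14x − 10)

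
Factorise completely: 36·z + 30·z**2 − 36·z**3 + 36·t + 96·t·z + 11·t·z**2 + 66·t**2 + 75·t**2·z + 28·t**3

Group: t·(28·t**2 + 47·t·z + 66·t − 36·z**2 + 30·z + 36) + z·(28·t**2 + 47·t·z + 66·t − 36·z**2 + 30·z + 36); both groups contain (28·t**2 + 47·t·z + 66·t − 36·z**2 + 30·z + 36), so (t + z) is a factor with cofactor 28·t**2 + 47·t·z + 66·t − 36·z**2 + 30·z + 36.
The cofactor groups again: 28·t**2 + 47·t·z + 66·t − 36·z**2 + 30·z + 36 = 7·t·(4·t + 9·z + 6) + (−4·z + 6)·(4·t + 9·z + 6); both groups contain (4·t + 9·z + 6), giving (7·t − 4·z + 6)·(4·t + 9·z + 6).

(4·t + 9·z + 6)·(7·t − 4·z + 6)·(t + z)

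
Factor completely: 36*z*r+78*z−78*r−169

Group as (36*z*r+78*z) + (−78*r−169) = 6*z*(6*r+13) − 13*(6*r+13).
Both groups share the factor (6*r+13).

(6*r+13)*(6*z−13)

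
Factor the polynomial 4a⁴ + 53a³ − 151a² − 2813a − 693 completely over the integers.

(4a + 1)(a + 11)(a + 9)(a − 7)

Testing divisors of the constant over divisors of the leading coefficient, a = −9 is a root, so (a + 9) is a factor; dividing leaves 4a³ + 17a² − 304a − 77.
Then a = −11 is a root, giving the factor (a + 11) and quotient 4a² − 27a − 7.
The remaining quadratic factors as (a − 7)(4a + 1).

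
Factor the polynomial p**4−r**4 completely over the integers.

Write as (p**2)² − (r**2)², then factor p**2−r**2 once more.

(p+r)·(p−r)·(p**2+r**2)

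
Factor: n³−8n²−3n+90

(n+3)(n−5)(n−6)

Trying the rational-root candidates, n = 5 is a root, so (n−5) divides it; the quotient is n²−3n−18.
The remaining quadratic factors as (n−6)(n+3).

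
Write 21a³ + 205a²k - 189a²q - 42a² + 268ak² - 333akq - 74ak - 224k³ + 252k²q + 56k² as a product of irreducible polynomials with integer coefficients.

Group: a(21a² + 37ak - 28k²) + (8k - 9q - 2)(21a² + 37ak - 28k²); both groups contain (21a² + 37ak - 28k²), so (a + 8k - 9q - 2) is a factor with cofactor 21a² + 37ak - 28k².
The cofactor groups again: 21a² + 37ak - 28k² = 7a(3a + 7k) - 4k(3a + 7k); both groups contain (3a + 7k), giving (7a - 4k)(3a + 7k).

(3a + 7k)(7a - 4k)(a + 8k - 9q - 2)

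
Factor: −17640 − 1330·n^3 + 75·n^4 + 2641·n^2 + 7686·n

By the rational root theorem, n = 15 is a root, so (n − 15) is a factor; dividing leaves 75·n^3 − 205·n^2 − 434·n + 1176.
Continuing, n = 7/3 is a root, so (3·n − 7) divides it; the quotient is 25·n^2 − 10·n − 168.
The remaining quadratic factors as (5·n − 14)(5·n + 12).

(3·n − 7)·(5·n + 12)·(5·n − 14)·(n − 15)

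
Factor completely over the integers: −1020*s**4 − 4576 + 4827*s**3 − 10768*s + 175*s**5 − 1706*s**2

Trying the rational-root candidates, s = 11/5 is a root, giving the factor (5*s − 11) and quotient 35*s**4 − 127*s**3 + 686*s**2 + 1168*s + 416.
Then s = −4/7 is a root, giving the factor (7*s + 4) and quotient 5*s**3 − 21*s**2 + 110*s + 104.
Continuing, s = −4/5 is a root, so (5*s + 4) divides it; the quotient is s**2 − 5*s + 26.
The quadratic s**2 − 5*s + 26 has discriminant −79 < 0 and is irreducible over ℤ.

(5*s + 4)*(5*s − 11)*(7*s + 4)*(s**2 − 5*s + 26)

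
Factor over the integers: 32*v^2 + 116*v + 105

Need a pair with product 32·105 = 3360 and sum 116: that's 56 and 60.
Split the middle term: 32*v^2 + 56*v + 60*v + 105 = 8*v*(4*v + 7) + 15*(4*v + 7).

(4*v + 7)*(8*v + 15)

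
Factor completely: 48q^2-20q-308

Pull out the common factor 4, then factor the remaining trinomial.

4(3q+7)(4q-11)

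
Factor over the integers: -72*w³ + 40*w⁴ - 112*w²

Pull out the common factor 8*w², then factor the remaining trinomial.

8*w²*(5*w - 14)*(w + 1)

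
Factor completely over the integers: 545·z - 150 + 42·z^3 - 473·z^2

By the rational root theorem, z = 5/6 is a root, so (6·z - 5) is a factor; dividing leaves 7·z^2 - 73·z + 30.
The remaining quadratic factors as (7·z - 3)(z - 10).

(6·z - 5)·(7·z - 3)·(z - 10)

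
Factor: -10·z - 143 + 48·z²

Need a pair with product 48·(-143) = -6864 and sum -10: that's 78 and -88.
Split the middle term: 48·z² + 78·z - 88·z - 143 = 6·z·(8·z + 13) - 11·(8·z + 13).

(6·z - 11)·(8·z + 13)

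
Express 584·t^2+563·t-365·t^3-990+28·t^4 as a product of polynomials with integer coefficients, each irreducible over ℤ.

(4·t+5)·(7·t-9)·(t-11)·(t-2)

By the rational root theorem, t = 2 is a root, so (t-2) is a factor; dividing leaves 28·t^3-309·t^2-34·t+495.
Continuing, t = 9/7 is a root, so (7·t-9) divides it; the quotient is 4·t^2-39·t-55.
The remaining quadratic factors as (4·t+5)(t-11).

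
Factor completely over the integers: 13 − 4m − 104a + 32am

(4m − 13)(8a − 1)

Group as (32am − 104a) + (−4m + 13) = 8a(4m − 13) − (4m − 13).
Both groups share the factor (4m − 13).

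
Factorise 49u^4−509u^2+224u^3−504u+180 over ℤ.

(7u−15)(7u−2)(u+1)(u+6)

Trying the rational-root candidates, u = 15/7 is a root, so (7u−15) is a factor; dividing leaves 7u^3+47u^2+28u−12.
Continuing, u = −6 is a root, so (u+6) is a factor; dividing leaves 7u^2+5u−2.
The remaining quadratic factors as (u+1)(7u−2).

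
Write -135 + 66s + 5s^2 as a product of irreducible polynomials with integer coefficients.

Need a pair with product 5·(-135) = -675 and sum 66: that's -9 and 75.
Split the middle term: 5s^2 - 9s + 75s - 135 = s(5s - 9) + 15(5s - 9).

(5s - 9)(s + 15)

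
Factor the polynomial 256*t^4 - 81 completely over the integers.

(4*t + 3)*(4*t - 3)*(16*t^2 + 9)

Write as (16*t^2)² − (9)², then factor 16*t^2 - 9 once more.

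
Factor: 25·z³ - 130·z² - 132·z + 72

By the rational root theorem, z = 6 is a root, so (z - 6) is a factor; dividing leaves 25·z² + 20·z - 12.
The remaining quadratic factors as (5·z + 6)(5·z - 2).

(5·z + 6)·(5·z - 2)·(z - 6)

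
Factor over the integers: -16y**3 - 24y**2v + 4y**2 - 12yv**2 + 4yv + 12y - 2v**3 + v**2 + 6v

-(4y + 2v + 3)(2y + v)(2y + v - 2)

Group: 4y(-4y**2 - 4yv + 4y - v**2 + 2v) + (2v + 3)(-4y**2 - 4yv + 4y - v**2 + 2v); both groups contain (-4y**2 - 4yv + 4y - v**2 + 2v), so (4y + 2v + 3) is a factor with cofactor -4y**2 - 4yv + 4y - v**2 + 2v.
The cofactor groups again: -4y**2 - 4yv + 4y - v**2 + 2v = -2y(2y + v - 2) - v(2y + v - 2); both groups contain (2y + v - 2), giving -(2y + v)(2y + v - 2).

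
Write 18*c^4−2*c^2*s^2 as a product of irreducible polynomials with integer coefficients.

2*c^2*(3*c+s)*(3*c−s)

Pull out the common factor 2*c^2; 9*c^2−s^2 is a difference of squares.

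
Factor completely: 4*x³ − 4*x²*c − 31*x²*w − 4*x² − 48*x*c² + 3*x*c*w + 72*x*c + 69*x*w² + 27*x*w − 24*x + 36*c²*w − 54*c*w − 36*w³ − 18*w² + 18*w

Group: x*(4*x² + 12*x*c − 15*x*w − 12*x − 9*c*w + 9*w² + 9*w) + (−4*c − 4*w + 2)*(4*x² + 12*x*c − 15*x*w − 12*x − 9*c*w + 9*w² + 9*w); both groups contain (4*x² + 12*x*c − 15*x*w − 12*x − 9*c*w + 9*w² + 9*w), so (x − 4*c − 4*w + 2) is a factor with cofactor 4*x² + 12*x*c − 15*x*w − 12*x − 9*c*w + 9*w² + 9*w.
The cofactor groups again: 4*x² + 12*x*c − 15*x*w − 12*x − 9*c*w + 9*w² + 9*w = x*(4*x − 3*w) + (3*c − 3*w − 3)*(4*x − 3*w); both groups contain (4*x − 3*w), giving (x + 3*c − 3*w − 3)*(4*x − 3*w).

(4*x − 3*w)*(x − 4*c − 4*w + 2)*(x + 3*c − 3*w − 3)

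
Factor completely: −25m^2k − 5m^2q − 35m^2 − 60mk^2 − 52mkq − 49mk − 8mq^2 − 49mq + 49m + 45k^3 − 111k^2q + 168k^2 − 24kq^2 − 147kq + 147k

−(5m − 3k + 8q − 7)(m + 3k)(5k + q + 7)

Group: 5m(−5mk − mq − 7m − 15k^2 − 3kq − 21k) + (−3k + 8q − 7)(−5mk − mq − 7m − 15k^2 − 3kq − 21k); both groups contain (−5mk − mq − 7m − 15k^2 − 3kq − 21k), so (5m − 3k + 8q − 7) is a factor with cofactor −5mk − mq − 7m − 15k^2 − 3kq − 21k.
The cofactor groups again: −5mk − mq − 7m − 15k^2 − 3kq − 21k = −5k(m + 3k) + (−q − 7)(m + 3k); both groups contain (m + 3k), giving −(5k + q + 7)(m + 3k).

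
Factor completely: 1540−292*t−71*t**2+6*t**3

(2*t+11)*(3*t−10)*(t−14)

Testing divisors of the constant over divisors of the leading coefficient, t = −11/2 is a root, so (2*t+11) divides it; the quotient is 3*t**2−52*t+140.
The remaining quadratic factors as (t−14)(3*t−10).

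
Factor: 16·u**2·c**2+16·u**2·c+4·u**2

Every term has a factor of 4·u**2; factoring it out leaves 4·c**2+4·c+1.
Recognize a perfect-square trinomial with the parts 1 and 2·c.

4·u**2·(2·c+1)**2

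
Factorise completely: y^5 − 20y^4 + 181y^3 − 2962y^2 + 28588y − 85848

(y − 14)(y − 6)(y − 7)(y^2 + 7y + 146)

Among the possible rational roots, y = 7 is a root, so (y − 7) is a factor; dividing leaves y^4 − 13y^3 + 90y^2 − 2332y + 12264.
Continuing, y = 14 is a root, so (y − 14) is a factor; dividing leaves y^3 + y^2 + 104y − 876.
Then y = 6 is a root, so (y − 6) divides it; the quotient is y^2 + 7y + 146.
The quadratic y^2 + 7y + 146 has discriminant −535 < 0 and is irreducible over ℤ.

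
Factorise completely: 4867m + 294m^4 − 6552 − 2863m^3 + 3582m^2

By the rational root theorem, m = 8 is a root, so (m − 8) divides it; the quotient is 294m^3 − 511m^2 − 506m + 819.
Then m = 13/7 is a root, giving the factor (7m − 13) and quotient 42m^2 + 5m − 63.
The remaining quadratic factors as (6m − 7)(7m + 9).

(6m − 7)(7m + 9)(7m − 13)(m − 8)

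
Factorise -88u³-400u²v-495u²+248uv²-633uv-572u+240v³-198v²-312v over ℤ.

-(11u+6v)(8u-8v+13)(u+5v+4)

Group: u(-88u²+40uv-143u+48v²-78v) + (5v+4)(-88u²+40uv-143u+48v²-78v); both groups contain (-88u²+40uv-143u+48v²-78v), so (u+5v+4) is a factor with cofactor -88u²+40uv-143u+48v²-78v.
The cofactor groups again: -88u²+40uv-143u+48v²-78v = -8u(11u+6v) + (8v-13)(11u+6v); both groups contain (11u+6v), giving -(8u-8v+13)(11u+6v).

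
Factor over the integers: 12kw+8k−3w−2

Group as (12kw+8k) + (−3w−2) = 4k(3w+2) − (3w+2).
Both groups share the factor (3w+2).

(3w+2)(4k−1)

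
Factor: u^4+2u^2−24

(u+2)(u−2)(u^2+6)

Substitute w = u^2 to get a quadratic in w, then factor.
u^2+6 is irreducible over ℤ (always positive, so no real roots).
u^2−4 is a difference of squares.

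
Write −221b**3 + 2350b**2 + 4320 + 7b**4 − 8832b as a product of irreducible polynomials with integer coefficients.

Trying the rational-root candidates, b = 4/7 is a root, so (7b − 4) divides it; the quotient is b**3 − 31b**2 + 318b − 1080.
Next, b = 12 is a root, giving the factor (b − 12) and quotient b**2 − 19b + 90.
The remaining quadratic factors as (b − 9)(b − 10).

(7b − 4)(b − 10)(b − 12)(b − 9)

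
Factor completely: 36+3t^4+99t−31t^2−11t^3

(3t+1)(t+3)(t−3)(t−4)

Testing divisors of the constant over divisors of the leading coefficient, t = 4 is a root, giving the factor (t−4) and quotient 3t^3+t^2−27t−9.
Next, t = −3 is a root, so (t+3) divides it; the quotient is 3t^2−8t−3.
The remaining quadratic factors as (3t+1)(t−3).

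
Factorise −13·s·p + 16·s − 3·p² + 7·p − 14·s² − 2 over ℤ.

Group: −2·s·(7·s + 3·p − 1) + (−p + 2)·(7·s + 3·p − 1); both groups contain (7·s + 3·p − 1).

−(7·s + 3·p − 1)·(2·s + p − 2)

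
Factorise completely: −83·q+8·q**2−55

(8·q+5)·(q−11)

Need a pair with product 8·(−55) = −440 and sum −83: that's −88 and 5.
Split the middle term: 8·q**2−88·q + 5·q−55 = 8·q·(q−11) + 5·(q−11).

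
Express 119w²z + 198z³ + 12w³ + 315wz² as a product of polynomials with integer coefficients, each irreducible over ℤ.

Group: w(12w² + 47wz + 33z²) + 6z(12w² + 47wz + 33z²); both groups contain (12w² + 47wz + 33z²), so (w + 6z) is a factor with cofactor 12w² + 47wz + 33z².
The cofactor groups again: 12w² + 47wz + 33z² = 12w(w + 3z) + 11z(w + 3z); both groups contain (w + 3z), giving (12w + 11z)(w + 3z).

(12w + 11z)(w + 3z)(w + 6z)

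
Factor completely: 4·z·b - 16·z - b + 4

Group as (4·z·b - 16·z) + (-b + 4) = 4·z·(b - 4) - (b - 4).
Both groups share the factor (b - 4).

(4·z - 1)·(b - 4)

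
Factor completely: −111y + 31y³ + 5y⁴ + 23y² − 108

Trying the rational-root candidates, y = −1 is a root, so (y + 1) divides it; the quotient is 5y³ + 26y² − 3y − 108.
Next, y = −3 is a root, giving the factor (y + 3) and quotient 5y² + 11y − 36.
The remaining quadratic factors as (5y − 9)(y + 4).

(5y − 9)(y + 1)(y + 3)(y + 4)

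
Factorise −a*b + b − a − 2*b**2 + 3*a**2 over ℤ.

Group: 3*a*(a − b) + (2*b − 1)*(a − b); both groups contain (a − b).

(3*a + 2*b − 1)*(a − b)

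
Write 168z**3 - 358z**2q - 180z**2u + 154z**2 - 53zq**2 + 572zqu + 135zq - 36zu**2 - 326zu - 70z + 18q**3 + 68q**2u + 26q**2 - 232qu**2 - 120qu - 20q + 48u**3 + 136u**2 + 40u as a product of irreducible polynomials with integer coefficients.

Group: 6z(28z**2 - 55zq - 2zu + 35z - 18q**2 + 40qu + 10q - 8u**2 - 20u) + (-q - 6u - 2)(28z**2 - 55zq - 2zu + 35z - 18q**2 + 40qu + 10q - 8u**2 - 20u); both groups contain (28z**2 - 55zq - 2zu + 35z - 18q**2 + 40qu + 10q - 8u**2 - 20u), so (6z - q - 6u - 2) is a factor with cofactor 28z**2 - 55zq - 2zu + 35z - 18q**2 + 40qu + 10q - 8u**2 - 20u.
The cofactor groups again: 28z**2 - 55zq - 2zu + 35z - 18q**2 + 40qu + 10q - 8u**2 - 20u = 7z(4z - 9q + 2u + 5) + (2q - 4u)(4z - 9q + 2u + 5); both groups contain (4z - 9q + 2u + 5), giving (7z + 2q - 4u)(4z - 9q + 2u + 5).

(4z - 9q + 2u + 5)(6z - q - 6u - 2)(7z + 2q - 4u)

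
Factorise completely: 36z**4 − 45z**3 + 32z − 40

(4z − 5)(9z**3 + 8)

Group as (36z**4 + 32z) + (−45z**3 − 40) = 4z(9z**3 + 8) − 5(9z**3 + 8).
Both groups share the factor (9z**3 + 8).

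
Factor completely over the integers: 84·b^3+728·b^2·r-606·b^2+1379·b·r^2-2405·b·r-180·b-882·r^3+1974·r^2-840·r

Group: 3·b·(28·b^2+112·b·r-202·b-63·r^2+141·r-60) + 14·r·(28·b^2+112·b·r-202·b-63·r^2+141·r-60); both groups contain (28·b^2+112·b·r-202·b-63·r^2+141·r-60), so (3·b+14·r) is a factor with cofactor 28·b^2+112·b·r-202·b-63·r^2+141·r-60.
The cofactor groups again: 28·b^2+112·b·r-202·b-63·r^2+141·r-60 = 2·b·(14·b-7·r+4) + (9·r-15)·(14·b-7·r+4); both groups contain (14·b-7·r+4), giving (2·b+9·r-15)·(14·b-7·r+4).

(14·b-7·r+4)·(2·b+9·r-15)·(3·b+14·r)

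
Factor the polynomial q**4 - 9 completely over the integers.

Substitute u = q**2 to get a quadratic in u, then factor.
q**2 + 3 is irreducible over ℤ (always positive, so no real roots).
q**2 - 3 is irreducible over ℤ (3 is not a perfect square).

(q**2 + 3)(q**2 - 3)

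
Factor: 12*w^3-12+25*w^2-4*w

(3*w-2)*(4*w+3)*(w+2)

By the rational root theorem, w = -3/4 is a root, so (4*w+3) is a factor; dividing leaves 3*w^2+4*w-4.
The remaining quadratic factors as (w+2)(3*w-2).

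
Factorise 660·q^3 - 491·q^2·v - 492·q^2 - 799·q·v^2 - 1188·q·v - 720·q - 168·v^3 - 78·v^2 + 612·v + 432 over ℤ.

Group: 5·q·(132·q^2 + 113·q·v + 60·q + 21·v^2 - 6·v - 72) + (-8·v - 6)·(132·q^2 + 113·q·v + 60·q + 21·v^2 - 6·v - 72); both groups contain (132·q^2 + 113·q·v + 60·q + 21·v^2 - 6·v - 72), so (5·q - 8·v - 6) is a factor with cofactor 132·q^2 + 113·q·v + 60·q + 21·v^2 - 6·v - 72.
The cofactor groups again: 132·q^2 + 113·q·v + 60·q + 21·v^2 - 6·v - 72 = 11·q·(12·q + 7·v + 12) + (3·v - 6)·(12·q + 7·v + 12); both groups contain (12·q + 7·v + 12), giving (11·q + 3·v - 6)·(12·q + 7·v + 12).

(11·q + 3·v - 6)·(12·q + 7·v + 12)·(5·q - 8·v - 6)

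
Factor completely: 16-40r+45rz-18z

Group as (45rz-40r) + (-18z+16) = 5r(9z-8) - 2(9z-8).
Both groups share the factor (9z-8).

(5r-2)(9z-8)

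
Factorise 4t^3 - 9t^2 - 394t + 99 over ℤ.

Among the possible rational roots, t = 1/4 is a root, so (4t - 1) divides it; the quotient is t^2 - 2t - 99.
The remaining quadratic factors as (t - 11)(t + 9).

(4t - 1)(t + 9)(t - 11)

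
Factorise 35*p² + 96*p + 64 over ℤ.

Need a pair with product 35·64 = 2240 and sum 96: that's 56 and 40.
Split the middle term: 35*p² + 56*p + 40*p + 64 = 7*p*(5*p + 8) + 8*(5*p + 8).

(5*p + 8)*(7*p + 8)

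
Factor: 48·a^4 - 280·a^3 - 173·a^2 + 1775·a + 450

(3·a - 10)·(4·a + 1)·(4·a + 9)·(a - 5)

Trying the rational-root candidates, a = 5 is a root, so (a - 5) divides it; the quotient is 48·a^3 - 40·a^2 - 373·a - 90.
Then a = -9/4 is a root, so (4·a + 9) divides it; the quotient is 12·a^2 - 37·a - 10.
The remaining quadratic factors as (4·a + 1)(3·a - 10).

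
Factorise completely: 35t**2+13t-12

(5t+4)(7t-3)

Need a pair with product 35·(-12) = -420 and sum 13: that's -15 and 28.
Split the middle term: 35t**2-15t + 28t-12 = 5t(7t-3) + 4(7t-3).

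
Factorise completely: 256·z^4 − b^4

(4·z − b)·(4·z + b)·(16·z^2 + b^2)

(4·z)⁴ − (b)⁴ = ((4·z)² − (b)²)((4·z)² + (b)²); the first factor splits again, the second (16·z^2 + b^2) is irreducible.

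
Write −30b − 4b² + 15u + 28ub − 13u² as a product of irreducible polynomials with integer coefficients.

−(13u − 2b − 15)(u − 2b)

Group: −u(13u − 2b − 15) + 2b(13u − 2b − 15); both groups contain (13u − 2b − 15).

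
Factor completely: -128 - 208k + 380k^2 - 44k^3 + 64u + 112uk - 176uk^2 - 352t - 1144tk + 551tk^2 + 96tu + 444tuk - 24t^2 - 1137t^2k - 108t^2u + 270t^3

Group: 9t(30t^2 - 12tu - 113tk - 16t + 44uk + 16u + 11k^2 - 84k - 32) + (-4k + 4)(30t^2 - 12tu - 113tk - 16t + 44uk + 16u + 11k^2 - 84k - 32); both groups contain (30t^2 - 12tu - 113tk - 16t + 44uk + 16u + 11k^2 - 84k - 32), so (9t - 4k + 4) is a factor with cofactor 30t^2 - 12tu - 113tk - 16t + 44uk + 16u + 11k^2 - 84k - 32.
The cofactor groups again: 30t^2 - 12tu - 113tk - 16t + 44uk + 16u + 11k^2 - 84k - 32 = 10t(3t - 11k - 4) + (-4u - k + 8)(3t - 11k - 4); both groups contain (3t - 11k - 4), giving (10t - 4u - k + 8)(3t - 11k - 4).

(3t - 11k - 4)(9t - 4k + 4)(10t - 4u - k + 8)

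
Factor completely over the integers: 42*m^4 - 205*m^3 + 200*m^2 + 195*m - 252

Testing divisors of the constant over divisors of the leading coefficient, m = -1 is a root, so (m + 1) is a factor; dividing leaves 42*m^3 - 247*m^2 + 447*m - 252.
Then m = 3 is a root, so (m - 3) divides it; the quotient is 42*m^2 - 121*m + 84.
The remaining quadratic factors as (6*m - 7)(7*m - 12).

(6*m - 7)*(7*m - 12)*(m + 1)*(m - 3)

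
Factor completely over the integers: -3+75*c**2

Pull out the common factor 3; 25*c**2-1 is a difference of squares.

3*(5*c+1)*(5*c-1)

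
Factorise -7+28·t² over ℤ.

Pull out the common factor 7; 4·t²-1 is a difference of squares.

7·(2·t+1)·(2·t-1)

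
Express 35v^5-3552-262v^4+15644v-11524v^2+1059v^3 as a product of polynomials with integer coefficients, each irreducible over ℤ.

Trying the rational-root candidates, v = 6/5 is a root, giving the factor (5v-6) and quotient 7v^4-44v^3+159v^2-2114v+592.
Next, v = 2/7 is a root, giving the factor (7v-2) and quotient v^3-6v^2+21v-296.
Then v = 8 is a root, giving the factor (v-8) and quotient v^2+2v+37.
The quadratic v^2+2v+37 has discriminant -144 < 0 and is irreducible over ℤ.

(5v-6)(7v-2)(v-8)(v^2+2v+37)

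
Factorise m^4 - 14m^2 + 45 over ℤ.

(m + 3)(m - 3)(m^2 - 5)

Substitute u = m^2 to get a quadratic in u, then factor.
m^2 - 5 is irreducible over ℤ (5 is not a perfect square).
m^2 - 9 is a difference of squares.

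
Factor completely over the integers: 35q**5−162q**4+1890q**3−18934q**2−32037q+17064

(5q+9)(7q−3)(q−8)(q**2+2q+79)

By the rational root theorem, q = −9/5 is a root, giving the factor (5q+9) and quotient 7q**4−45q**3+459q**2−4613q+1896.
Next, q = 8 is a root, giving the factor (q−8) and quotient 7q**3+11q**2+547q−237.
Then q = 3/7 is a root, giving the factor (7q−3) and quotient q**2+2q+79.
The quadratic q**2+2q+79 has discriminant −312 < 0 and is irreducible over ℤ.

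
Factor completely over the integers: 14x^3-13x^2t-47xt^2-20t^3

Group: x(14x^2-27xt-20t^2) + t(14x^2-27xt-20t^2); both groups contain (14x^2-27xt-20t^2), so (x+t) is a factor with cofactor 14x^2-27xt-20t^2.
The cofactor groups again: 14x^2-27xt-20t^2 = 7x(2x-5t) + 4t(2x-5t); both groups contain (2x-5t), giving (7x+4t)(2x-5t).

(2x-5t)(7x+4t)(x+t)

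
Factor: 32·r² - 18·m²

2·(4·r - 3·m)·(4·r + 3·m)

Pull out the common factor 2; 16·r² - 9·m² is a difference of squares.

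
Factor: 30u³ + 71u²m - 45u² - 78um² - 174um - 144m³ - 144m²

(2u - 3m - 3)(5u + 6m)(3u + 8m)

Group: 2u(15u² + 58um + 48m²) + (-3m - 3)(15u² + 58um + 48m²); both groups contain (15u² + 58um + 48m²), so (2u - 3m - 3) is a factor with cofactor 15u² + 58um + 48m².
The cofactor groups again: 15u² + 58um + 48m² = 3u(5u + 6m) + 8m(5u + 6m); both groups contain (5u + 6m), giving (3u + 8m)(5u + 6m).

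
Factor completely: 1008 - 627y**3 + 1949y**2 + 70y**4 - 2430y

By the rational root theorem, y = 6/7 is a root, giving the factor (7y - 6) and quotient 10y**3 - 81y**2 + 209y - 168.
Continuing, y = 8/5 is a root, so (5y - 8) is a factor; dividing leaves 2y**2 - 13y + 21.
The remaining quadratic factors as (y - 3)(2y - 7).

(2y - 7)(5y - 8)(7y - 6)(y - 3)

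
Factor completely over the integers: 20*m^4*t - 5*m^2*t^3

5*m^2*t*(2*m + t)*(2*m - t)

Factor out 5*m^2*t, leaving 4*m^2 - t^2, which is a difference of two squares.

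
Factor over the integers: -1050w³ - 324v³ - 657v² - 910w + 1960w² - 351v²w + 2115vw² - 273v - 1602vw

-(12v - 7w + 7)(3v + 10w)(9v - 15w + 13)

Group: 9v(-36v² - 99vw - 21v + 70w² - 70w) + (-15w + 13)(-36v² - 99vw - 21v + 70w² - 70w); both groups contain (-36v² - 99vw - 21v + 70w² - 70w), so (9v - 15w + 13) is a factor with cofactor -36v² - 99vw - 21v + 70w² - 70w.
The cofactor groups again: -36v² - 99vw - 21v + 70w² - 70w = -3v(12v - 7w + 7) - 10w(12v - 7w + 7); both groups contain (12v - 7w + 7), giving -(3v + 10w)(12v - 7w + 7).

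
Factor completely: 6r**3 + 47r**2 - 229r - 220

(6r + 5)(r + 11)(r - 4)

By the rational root theorem, r = -5/6 is a root, so (6r + 5) is a factor; dividing leaves r**2 + 7r - 44.
The remaining quadratic factors as (r + 11)(r - 4).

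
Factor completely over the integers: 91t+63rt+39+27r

Group as (63rt+27r) + (91t+39) = 9r(7t+3) + 13(7t+3).
Both groups share the factor (7t+3).

(7t+3)(9r+13)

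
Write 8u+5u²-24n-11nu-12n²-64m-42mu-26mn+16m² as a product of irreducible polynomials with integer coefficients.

(2m-4n-5u-8)(8m+3n-u)

Group: 2m(8m+3n-u) + (-4n-5u-8)(8m+3n-u); both groups contain (8m+3n-u).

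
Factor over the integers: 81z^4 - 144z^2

9z^2(3z + 4)(3z - 4)

Pull out the common factor 9z^2; 9z^2 - 16 is a difference of squares.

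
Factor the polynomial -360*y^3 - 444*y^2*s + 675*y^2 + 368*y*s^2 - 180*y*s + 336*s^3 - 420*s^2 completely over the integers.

-(15*y - 14*s)*(8*y + 12*s - 15)*(3*y + 2*s)

Group: 8*y*(-45*y^2 + 12*y*s + 28*s^2) + (12*s - 15)*(-45*y^2 + 12*y*s + 28*s^2); both groups contain (-45*y^2 + 12*y*s + 28*s^2), so (8*y + 12*s - 15) is a factor with cofactor -45*y^2 + 12*y*s + 28*s^2.
The cofactor groups again: -45*y^2 + 12*y*s + 28*s^2 = -15*y*(3*y + 2*s) + 14*s*(3*y + 2*s); both groups contain (3*y + 2*s), giving -(15*y - 14*s)*(3*y + 2*s).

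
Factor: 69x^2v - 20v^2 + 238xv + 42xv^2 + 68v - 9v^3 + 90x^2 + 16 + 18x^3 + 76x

Group: 6x(3x^2 + 12xv + 14x + 9v^2 + 38v + 8) + (-v + 2)(3x^2 + 12xv + 14x + 9v^2 + 38v + 8); both groups contain (3x^2 + 12xv + 14x + 9v^2 + 38v + 8), so (6x - v + 2) is a factor with cofactor 3x^2 + 12xv + 14x + 9v^2 + 38v + 8.
The cofactor groups again: 3x^2 + 12xv + 14x + 9v^2 + 38v + 8 = 3x(x + v + 4) + (9v + 2)(x + v + 4); both groups contain (x + v + 4), giving (3x + 9v + 2)(x + v + 4).

(6x - v + 2)(3x + 9v + 2)(x + v + 4)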